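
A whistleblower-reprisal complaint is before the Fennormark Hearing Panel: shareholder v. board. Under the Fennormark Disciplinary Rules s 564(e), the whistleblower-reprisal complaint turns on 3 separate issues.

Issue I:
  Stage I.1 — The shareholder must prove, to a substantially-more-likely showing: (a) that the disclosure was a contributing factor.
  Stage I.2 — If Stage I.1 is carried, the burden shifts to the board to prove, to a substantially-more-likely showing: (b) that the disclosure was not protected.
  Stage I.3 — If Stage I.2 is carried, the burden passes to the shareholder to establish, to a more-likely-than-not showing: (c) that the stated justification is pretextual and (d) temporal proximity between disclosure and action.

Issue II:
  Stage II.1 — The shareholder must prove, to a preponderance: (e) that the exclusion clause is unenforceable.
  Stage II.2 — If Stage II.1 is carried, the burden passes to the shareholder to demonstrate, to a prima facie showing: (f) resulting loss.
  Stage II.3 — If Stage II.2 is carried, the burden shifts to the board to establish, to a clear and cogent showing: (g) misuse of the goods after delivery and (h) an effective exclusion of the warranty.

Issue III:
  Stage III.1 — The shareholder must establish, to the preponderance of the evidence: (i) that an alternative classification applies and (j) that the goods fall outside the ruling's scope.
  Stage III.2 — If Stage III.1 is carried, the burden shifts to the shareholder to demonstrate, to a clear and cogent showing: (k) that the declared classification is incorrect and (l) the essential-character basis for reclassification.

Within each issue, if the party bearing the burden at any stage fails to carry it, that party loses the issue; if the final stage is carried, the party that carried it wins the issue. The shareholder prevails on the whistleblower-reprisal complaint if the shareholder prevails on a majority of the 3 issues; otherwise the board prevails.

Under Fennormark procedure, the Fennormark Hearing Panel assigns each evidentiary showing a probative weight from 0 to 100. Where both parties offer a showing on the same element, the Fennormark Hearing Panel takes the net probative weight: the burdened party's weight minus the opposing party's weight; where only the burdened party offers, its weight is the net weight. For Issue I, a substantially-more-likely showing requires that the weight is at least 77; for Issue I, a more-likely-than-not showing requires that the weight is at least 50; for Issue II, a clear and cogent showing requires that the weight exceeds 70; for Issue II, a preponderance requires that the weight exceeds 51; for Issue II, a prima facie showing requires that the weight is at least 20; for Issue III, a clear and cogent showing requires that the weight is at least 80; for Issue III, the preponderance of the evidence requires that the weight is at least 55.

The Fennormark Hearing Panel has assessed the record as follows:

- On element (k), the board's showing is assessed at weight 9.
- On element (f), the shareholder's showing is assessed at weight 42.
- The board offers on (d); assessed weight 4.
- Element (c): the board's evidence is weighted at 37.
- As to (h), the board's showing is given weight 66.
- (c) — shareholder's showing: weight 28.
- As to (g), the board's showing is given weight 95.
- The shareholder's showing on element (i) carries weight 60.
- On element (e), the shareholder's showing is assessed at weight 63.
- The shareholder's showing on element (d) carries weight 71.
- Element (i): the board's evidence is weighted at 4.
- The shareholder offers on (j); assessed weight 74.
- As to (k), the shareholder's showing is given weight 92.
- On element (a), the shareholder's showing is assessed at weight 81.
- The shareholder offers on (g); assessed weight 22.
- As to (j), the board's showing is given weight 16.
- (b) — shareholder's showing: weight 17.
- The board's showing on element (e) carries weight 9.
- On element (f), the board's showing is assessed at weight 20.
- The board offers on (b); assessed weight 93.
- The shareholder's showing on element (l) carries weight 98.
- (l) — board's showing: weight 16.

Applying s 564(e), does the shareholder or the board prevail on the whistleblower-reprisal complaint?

shareholder

— Issue I —
At Stage I.1 the shareholder must meet a substantially-more-likely showing (weight is at least 77): on (a) the weight is 81, which does reach 77, so (a) meets the standard.
  The shareholder carries Stage I.1; the board now bears the burden.
At Stage I.2 the board must meet a substantially-more-likely showing (weight is at least 77): on (b) the weight is 93 less the opposing 17 gives net 76, < 77, so (b) does not meet the standard.
  The board does not carry Stage I.2.
The shareholder prevails on this issue.
— Issue II —
Stage II.1 — burden on shareholder; standard: a preponderance (weight exceeds 51).
    (e): 63 − 9 = 54 > 51 [met]
  All elements met. The shareholder retains the burden for Stage II.2.
Stage II.2 — burden on shareholder; standard: a prima facie showing (weight is at least 20).
    (f): 42 − 20 = 22 ≥ 20 [met]
  Stage II.2 carried; the burden shifts to the board.
Stage II.3 — burden on board; standard: a clear and cogent showing (weight exceeds 70).
    (g): 95 − 22 = 73 > 70 [met]
    (h): 66 ≤ 70 [not met]
  The board does not carry Stage II.3.
So the shareholder prevails on this issue.
— Issue III —
Stage III.1 (shareholder, the preponderance of the evidence, weight is at least 55): (i) net 60−4=56 ≥ 55 — meets; (j) net 74−16=58 ≥ 55 — meets.
  Stage III.1 is satisfied; the shareholder continues to bear the burden.
Stage III.2 (shareholder, a clear and cogent showing, weight is at least 80): (k) net 92−9=83 ≥ 80 — meets; (l) net 98−16=82 ≥ 80 — meets.
  Stage III.2 carried; the final stage is satisfied.
Every stage carried; the shareholder prevails on this issue.
Per-issue: Issue I → shareholder; Issue II → shareholder; Issue III → shareholder. The shareholder must prevail on a majority of issues; overall, the shareholder prevails.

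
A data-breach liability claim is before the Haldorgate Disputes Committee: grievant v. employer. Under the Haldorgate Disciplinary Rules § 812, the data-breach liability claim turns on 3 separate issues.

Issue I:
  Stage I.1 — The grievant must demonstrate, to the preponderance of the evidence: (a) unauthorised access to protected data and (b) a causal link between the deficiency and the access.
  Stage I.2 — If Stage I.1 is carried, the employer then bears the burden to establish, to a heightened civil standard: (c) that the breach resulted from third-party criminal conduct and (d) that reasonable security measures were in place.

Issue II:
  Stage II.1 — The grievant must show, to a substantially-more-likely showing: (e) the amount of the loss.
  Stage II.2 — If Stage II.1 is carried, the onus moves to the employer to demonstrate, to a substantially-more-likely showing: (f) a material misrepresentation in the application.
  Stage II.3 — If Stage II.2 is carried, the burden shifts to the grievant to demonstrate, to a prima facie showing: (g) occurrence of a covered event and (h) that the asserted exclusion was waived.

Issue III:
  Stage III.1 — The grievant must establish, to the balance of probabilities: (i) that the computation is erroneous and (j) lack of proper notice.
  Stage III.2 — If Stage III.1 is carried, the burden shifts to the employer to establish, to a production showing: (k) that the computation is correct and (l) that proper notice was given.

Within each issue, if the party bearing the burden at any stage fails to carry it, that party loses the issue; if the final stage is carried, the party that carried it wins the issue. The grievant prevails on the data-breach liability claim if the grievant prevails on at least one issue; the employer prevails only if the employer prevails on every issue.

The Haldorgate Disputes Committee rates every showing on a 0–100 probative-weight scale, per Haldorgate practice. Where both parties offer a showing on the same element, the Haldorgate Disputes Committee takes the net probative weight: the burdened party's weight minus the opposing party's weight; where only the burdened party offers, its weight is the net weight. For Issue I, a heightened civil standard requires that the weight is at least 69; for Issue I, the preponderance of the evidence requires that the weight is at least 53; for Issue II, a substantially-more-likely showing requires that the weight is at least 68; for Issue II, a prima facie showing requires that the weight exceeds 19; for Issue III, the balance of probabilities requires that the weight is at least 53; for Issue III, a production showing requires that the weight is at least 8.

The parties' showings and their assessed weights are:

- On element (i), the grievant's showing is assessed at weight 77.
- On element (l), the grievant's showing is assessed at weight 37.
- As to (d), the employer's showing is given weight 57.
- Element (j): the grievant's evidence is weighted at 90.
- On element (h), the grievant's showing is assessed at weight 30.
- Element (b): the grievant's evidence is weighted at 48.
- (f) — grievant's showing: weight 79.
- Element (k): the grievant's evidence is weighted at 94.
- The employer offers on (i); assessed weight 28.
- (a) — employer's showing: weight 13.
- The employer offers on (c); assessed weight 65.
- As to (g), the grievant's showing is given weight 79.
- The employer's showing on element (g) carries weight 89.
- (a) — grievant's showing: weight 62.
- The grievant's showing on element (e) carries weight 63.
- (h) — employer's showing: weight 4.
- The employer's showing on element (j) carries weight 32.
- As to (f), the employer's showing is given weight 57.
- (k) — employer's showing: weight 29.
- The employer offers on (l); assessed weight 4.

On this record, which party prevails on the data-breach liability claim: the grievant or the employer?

employer

— Issue I —
Stage I.1 — burden on grievant; standard: the preponderance of the evidence (weight is at least 53).
    (a): 62 − 13 = 49 < 53 [not met]
    (b): 48 < 53 [not met]
  Stage I.1 not carried; the grievant fails its burden.
So the employer prevails on this issue.
— Issue II —
At Stage II.1 the grievant must meet a substantially-more-likely showing (weight is at least 68): on (e) the weight is 63, < 68, so (e) does not meet the standard.
  Not every element is met, so the grievant fails to carry Stage II.1.
The employer prevails on this issue.
— Issue III —
Stage III.1 — burden on grievant; standard: the balance of probabilities (weight is at least 53).
    (i): 77 − 28 = 49 < 53 [not met]
    (j): 90 − 32 = 58 ≥ 53 [met]
  Stage III.1 not carried; the grievant fails its burden.
The analysis ends at Stage III.1; the employer prevails on this issue.
Per-issue: Issue I → employer; Issue II → employer; Issue III → employer. The grievant must prevail on at least one issue; overall, the employer prevails.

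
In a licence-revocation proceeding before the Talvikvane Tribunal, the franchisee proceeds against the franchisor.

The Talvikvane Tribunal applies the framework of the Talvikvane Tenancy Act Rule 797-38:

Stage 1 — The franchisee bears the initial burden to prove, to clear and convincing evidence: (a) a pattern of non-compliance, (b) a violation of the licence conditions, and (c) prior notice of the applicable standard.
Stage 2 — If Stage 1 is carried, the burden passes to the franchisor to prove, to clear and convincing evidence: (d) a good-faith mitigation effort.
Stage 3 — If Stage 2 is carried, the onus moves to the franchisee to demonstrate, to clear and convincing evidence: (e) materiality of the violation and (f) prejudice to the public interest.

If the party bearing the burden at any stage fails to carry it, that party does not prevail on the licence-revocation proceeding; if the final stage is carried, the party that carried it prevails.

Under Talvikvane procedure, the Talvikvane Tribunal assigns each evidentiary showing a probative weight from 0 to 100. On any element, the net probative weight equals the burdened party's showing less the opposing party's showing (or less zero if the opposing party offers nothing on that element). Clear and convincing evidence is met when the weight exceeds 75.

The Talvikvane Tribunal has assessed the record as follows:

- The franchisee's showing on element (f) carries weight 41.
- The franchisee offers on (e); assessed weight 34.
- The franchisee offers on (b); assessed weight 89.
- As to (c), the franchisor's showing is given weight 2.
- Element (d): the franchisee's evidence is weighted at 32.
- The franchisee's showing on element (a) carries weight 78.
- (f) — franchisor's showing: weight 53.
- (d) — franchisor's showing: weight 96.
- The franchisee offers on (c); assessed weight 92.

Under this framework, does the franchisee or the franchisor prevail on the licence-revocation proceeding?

Stage 1 (franchisee, clear and convincing evidence, weight exceeds 75): (a) 78 > 75 — meets; (b) 89 > 75 — meets; (c) net 92−2=90 > 75 — meets.
  The franchisee carries Stage 1; the franchisor now bears the burden.
Stage 2 (franchisor, clear and convincing evidence, weight exceeds 75): (d) net 96−32=64 ≤ 75 — fails.
  Stage 2 not carried; the franchisor fails its burden.
So the franchisee prevails.

franchisee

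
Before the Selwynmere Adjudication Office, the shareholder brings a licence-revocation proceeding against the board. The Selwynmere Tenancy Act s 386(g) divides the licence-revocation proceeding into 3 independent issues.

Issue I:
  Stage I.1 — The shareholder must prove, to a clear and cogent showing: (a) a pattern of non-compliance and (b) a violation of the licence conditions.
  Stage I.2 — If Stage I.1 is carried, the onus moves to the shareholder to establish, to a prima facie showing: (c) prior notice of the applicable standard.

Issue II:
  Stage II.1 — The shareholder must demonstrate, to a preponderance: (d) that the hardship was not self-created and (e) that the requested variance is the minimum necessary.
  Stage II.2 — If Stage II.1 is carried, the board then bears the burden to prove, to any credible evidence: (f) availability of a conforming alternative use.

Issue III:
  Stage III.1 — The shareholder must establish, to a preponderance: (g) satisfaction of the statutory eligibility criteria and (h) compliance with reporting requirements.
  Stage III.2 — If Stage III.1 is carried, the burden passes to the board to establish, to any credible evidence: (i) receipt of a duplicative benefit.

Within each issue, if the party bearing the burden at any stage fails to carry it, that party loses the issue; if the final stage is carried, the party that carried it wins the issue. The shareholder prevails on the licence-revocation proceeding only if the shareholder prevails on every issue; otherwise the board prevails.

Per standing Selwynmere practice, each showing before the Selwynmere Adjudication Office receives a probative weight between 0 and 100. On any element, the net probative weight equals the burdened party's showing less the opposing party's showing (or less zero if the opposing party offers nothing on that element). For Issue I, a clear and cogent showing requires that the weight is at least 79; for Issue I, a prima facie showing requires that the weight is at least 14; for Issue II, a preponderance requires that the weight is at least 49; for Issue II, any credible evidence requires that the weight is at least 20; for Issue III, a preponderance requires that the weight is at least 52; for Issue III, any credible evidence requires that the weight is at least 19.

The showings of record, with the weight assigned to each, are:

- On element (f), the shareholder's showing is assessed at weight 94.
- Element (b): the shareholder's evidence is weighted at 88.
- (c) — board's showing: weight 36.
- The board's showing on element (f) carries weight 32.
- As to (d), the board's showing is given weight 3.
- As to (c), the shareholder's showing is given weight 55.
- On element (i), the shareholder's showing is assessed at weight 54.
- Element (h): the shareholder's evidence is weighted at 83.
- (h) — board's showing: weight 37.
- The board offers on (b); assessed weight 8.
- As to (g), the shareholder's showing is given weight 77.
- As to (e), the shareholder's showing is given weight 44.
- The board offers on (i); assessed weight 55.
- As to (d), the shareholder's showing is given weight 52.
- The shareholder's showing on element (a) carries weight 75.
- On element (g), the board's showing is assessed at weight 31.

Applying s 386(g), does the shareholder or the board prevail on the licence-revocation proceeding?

— Issue I —
At Stage I.1 the shareholder must meet a clear and cogent showing (weight is at least 79): on (a) the weight is 75, < 79, so (a) does not meet the standard; on (b) the weight is 88 less the opposing 8 gives net 80, which does reach 79, so (b) meets the standard.
  Not every element is met, so the shareholder fails to carry Stage I.1.
The board prevails on this issue.
— Issue II —
Stage II.1 — burden on shareholder; standard: a preponderance (weight is at least 49).
    (d): 52 − 3 = 49 ≥ 49 [met]
    (e): 44 < 49 [not met]
  The shareholder does not carry Stage II.1.
So the board prevails on this issue.
— Issue III —
Stage III.1 (shareholder, a preponderance, weight is at least 52): (g) net 77−31=46 < 52 — fails; (h) net 83−37=46 < 52 — fails.
  Stage III.1 not carried; the shareholder fails its burden.
The board prevails on this issue.
Per-issue: Issue I → board; Issue II → board; Issue III → board. The shareholder must prevail on every issue; overall, the board prevails.

board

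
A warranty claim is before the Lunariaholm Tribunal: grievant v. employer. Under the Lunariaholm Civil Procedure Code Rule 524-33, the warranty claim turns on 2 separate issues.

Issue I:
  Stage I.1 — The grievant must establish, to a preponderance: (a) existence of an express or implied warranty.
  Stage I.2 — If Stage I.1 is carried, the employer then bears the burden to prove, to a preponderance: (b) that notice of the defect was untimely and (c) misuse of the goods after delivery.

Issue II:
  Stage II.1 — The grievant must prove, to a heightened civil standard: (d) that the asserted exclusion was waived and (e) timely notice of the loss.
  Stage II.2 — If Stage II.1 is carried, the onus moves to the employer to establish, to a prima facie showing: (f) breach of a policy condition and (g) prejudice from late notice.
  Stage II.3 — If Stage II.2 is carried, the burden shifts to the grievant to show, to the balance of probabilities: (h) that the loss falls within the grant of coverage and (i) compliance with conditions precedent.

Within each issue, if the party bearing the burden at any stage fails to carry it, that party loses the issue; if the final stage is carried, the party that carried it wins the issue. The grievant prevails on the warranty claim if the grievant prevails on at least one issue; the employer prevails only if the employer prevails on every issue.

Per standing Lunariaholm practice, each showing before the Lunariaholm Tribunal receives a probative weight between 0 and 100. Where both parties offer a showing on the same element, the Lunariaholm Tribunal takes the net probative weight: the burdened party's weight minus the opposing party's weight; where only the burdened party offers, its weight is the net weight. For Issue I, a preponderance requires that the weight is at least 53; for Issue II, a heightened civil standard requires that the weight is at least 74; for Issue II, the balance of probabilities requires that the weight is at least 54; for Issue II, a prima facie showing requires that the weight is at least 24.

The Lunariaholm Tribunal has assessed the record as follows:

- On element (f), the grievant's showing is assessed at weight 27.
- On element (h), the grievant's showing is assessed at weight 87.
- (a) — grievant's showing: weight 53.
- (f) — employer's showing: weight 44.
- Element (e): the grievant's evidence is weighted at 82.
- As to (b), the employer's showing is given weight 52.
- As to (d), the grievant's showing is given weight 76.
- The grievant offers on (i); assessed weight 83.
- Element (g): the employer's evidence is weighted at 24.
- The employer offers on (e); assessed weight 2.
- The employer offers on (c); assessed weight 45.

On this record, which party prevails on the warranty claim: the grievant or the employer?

— Issue I —
Stage I.1 — burden on grievant; standard: a preponderance (weight is at least 53).
    (a): 53 ≥ 53 [met]
  The grievant carries Stage I.1; the employer now bears the burden.
Stage I.2 — burden on employer; standard: a preponderance (weight is at least 53).
    (b): 52 < 53 [not met]
    (c): 45 < 53 [not met]
  Not every element is met, so the employer fails to carry Stage I.2.
The grievant prevails on this issue.
— Issue II —
At Stage II.1 the grievant must meet a heightened civil standard (weight is at least 74): on (d) the weight is 76, ≥ 74, so (d) meets the standard; on (e) the weight is 82 less the opposing 2 gives net 80, which does reach 74, so (e) meets the standard.
  Stage II.1 carried; the burden shifts to the employer.
At Stage II.2 the employer must meet a prima facie showing (weight is at least 24): on (f) the weight is 44 less the opposing 27 gives net 17, < 24, so (f) does not meet the standard; on (g) the weight is 24, ≥ 24, so (g) meets the standard.
  The employer does not carry Stage II.2.
The grievant prevails on this issue.
Per-issue: Issue I → grievant; Issue II → grievant. The grievant must prevail on at least one issue; overall, the grievant prevails.

grievant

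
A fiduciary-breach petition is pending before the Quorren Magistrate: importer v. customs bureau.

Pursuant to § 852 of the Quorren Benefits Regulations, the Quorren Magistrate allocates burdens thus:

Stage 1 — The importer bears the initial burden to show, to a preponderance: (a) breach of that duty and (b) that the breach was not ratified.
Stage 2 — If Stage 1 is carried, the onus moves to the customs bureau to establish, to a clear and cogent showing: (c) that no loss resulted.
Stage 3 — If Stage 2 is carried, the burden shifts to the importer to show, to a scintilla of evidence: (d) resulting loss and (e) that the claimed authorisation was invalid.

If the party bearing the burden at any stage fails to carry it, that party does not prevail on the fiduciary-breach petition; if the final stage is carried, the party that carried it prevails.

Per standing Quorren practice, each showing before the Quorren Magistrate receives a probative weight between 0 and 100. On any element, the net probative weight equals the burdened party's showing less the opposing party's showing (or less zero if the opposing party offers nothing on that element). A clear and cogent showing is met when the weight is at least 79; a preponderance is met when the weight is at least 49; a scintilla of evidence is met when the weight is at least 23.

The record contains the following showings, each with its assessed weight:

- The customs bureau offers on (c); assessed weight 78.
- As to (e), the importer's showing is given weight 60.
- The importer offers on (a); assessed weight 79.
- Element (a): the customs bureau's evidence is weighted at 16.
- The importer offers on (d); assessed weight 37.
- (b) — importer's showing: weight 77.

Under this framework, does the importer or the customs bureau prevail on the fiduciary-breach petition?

At Stage 1 the importer must meet a preponderance (weight is at least 49): on (a) the weight is 79 less the opposing 16 gives net 63, ≥ 49, so (a) meets the standard; on (b) the weight is 77, which does reach 49, so (b) meets the standard.
  Stage 1 is satisfied; the onus moves to the customs bureau.
At Stage 2 the customs bureau must meet a clear and cogent showing (weight is at least 79): on (c) the weight is 78, < 79, so (c) does not meet the standard.
  Stage 2 not carried; the customs bureau fails its burden.
So the importer prevails.

importer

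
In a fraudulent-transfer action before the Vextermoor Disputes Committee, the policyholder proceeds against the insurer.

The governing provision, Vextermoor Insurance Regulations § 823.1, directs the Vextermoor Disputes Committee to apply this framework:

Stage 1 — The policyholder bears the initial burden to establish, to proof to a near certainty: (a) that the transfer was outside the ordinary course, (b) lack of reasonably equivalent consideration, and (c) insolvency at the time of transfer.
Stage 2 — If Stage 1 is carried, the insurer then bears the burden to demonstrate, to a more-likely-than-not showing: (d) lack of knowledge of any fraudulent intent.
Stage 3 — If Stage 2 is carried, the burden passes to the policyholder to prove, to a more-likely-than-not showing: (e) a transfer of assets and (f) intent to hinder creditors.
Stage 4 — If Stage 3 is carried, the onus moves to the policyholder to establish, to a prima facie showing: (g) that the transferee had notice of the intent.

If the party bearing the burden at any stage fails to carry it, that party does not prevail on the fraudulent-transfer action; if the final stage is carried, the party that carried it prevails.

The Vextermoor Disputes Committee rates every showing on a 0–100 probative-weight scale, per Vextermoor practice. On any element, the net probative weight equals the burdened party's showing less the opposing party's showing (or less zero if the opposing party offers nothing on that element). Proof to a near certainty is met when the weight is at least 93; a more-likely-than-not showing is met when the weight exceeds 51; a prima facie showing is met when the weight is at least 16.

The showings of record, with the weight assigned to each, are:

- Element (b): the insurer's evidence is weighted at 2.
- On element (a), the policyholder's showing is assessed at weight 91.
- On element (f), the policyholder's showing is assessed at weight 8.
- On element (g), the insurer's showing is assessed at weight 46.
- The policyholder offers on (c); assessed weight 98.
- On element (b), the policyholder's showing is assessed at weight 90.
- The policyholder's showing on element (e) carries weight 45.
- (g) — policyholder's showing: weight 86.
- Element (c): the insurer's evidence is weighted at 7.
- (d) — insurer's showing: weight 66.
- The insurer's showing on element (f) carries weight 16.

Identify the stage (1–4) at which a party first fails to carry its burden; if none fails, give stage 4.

stage 1

At Stage 1 the policyholder must meet proof to a near certainty (weight is at least 93): on (a) the weight is 91, < 93, so (a) does not meet the standard; on (b) the weight is 90 less the opposing 2 gives net 88, < 93, so (b) does not meet the standard; on (c) the weight is 98 less the opposing 7 gives net 91, which does not reach 93, so (c) does not meet the standard.
  The policyholder does not carry Stage 1.
The analysis ends at Stage 1; the insurer prevails.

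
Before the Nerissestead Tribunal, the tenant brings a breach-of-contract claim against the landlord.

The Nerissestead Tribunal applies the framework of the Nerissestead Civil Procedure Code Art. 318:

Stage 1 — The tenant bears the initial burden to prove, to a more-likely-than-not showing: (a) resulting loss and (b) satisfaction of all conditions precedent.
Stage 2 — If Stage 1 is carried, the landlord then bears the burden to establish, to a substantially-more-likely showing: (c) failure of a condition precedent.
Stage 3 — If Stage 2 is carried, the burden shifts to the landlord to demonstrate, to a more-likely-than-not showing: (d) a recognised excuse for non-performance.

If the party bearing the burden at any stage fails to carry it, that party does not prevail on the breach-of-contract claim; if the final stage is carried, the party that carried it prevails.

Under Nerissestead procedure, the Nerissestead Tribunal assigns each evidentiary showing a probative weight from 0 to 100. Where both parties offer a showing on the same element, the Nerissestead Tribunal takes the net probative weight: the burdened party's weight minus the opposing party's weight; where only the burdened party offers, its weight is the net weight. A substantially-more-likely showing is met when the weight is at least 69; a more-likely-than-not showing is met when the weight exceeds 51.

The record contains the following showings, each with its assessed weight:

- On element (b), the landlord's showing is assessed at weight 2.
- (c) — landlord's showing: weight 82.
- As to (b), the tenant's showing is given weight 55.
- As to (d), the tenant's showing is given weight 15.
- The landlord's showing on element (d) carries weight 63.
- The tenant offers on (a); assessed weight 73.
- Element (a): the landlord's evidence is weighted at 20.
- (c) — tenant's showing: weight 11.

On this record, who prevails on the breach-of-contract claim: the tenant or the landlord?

At Stage 1 the tenant must meet a more-likely-than-not showing (weight exceeds 51): on (a) the weight is 73 less the opposing 20 gives net 53, > 51, so (a) meets the standard; on (b) the weight is 55 less the opposing 2 gives net 53, > 51, so (b) meets the standard.
  Stage 1 carried; the burden shifts to the landlord.
At Stage 2 the landlord must meet a substantially-more-likely showing (weight is at least 69): on (c) the weight is 82 less the opposing 11 gives net 71, ≥ 69, so (c) meets the standard.
  All elements met. The landlord retains the burden for Stage 3.
At Stage 3 the landlord must meet a more-likely-than-not showing (weight exceeds 51): on (d) the weight is 63 less the opposing 15 gives net 48, which does not exceed 51, so (d) does not meet the standard.
  Not every element is met, so the landlord fails to carry Stage 3.
The analysis ends at Stage 3; the tenant prevails.

tenant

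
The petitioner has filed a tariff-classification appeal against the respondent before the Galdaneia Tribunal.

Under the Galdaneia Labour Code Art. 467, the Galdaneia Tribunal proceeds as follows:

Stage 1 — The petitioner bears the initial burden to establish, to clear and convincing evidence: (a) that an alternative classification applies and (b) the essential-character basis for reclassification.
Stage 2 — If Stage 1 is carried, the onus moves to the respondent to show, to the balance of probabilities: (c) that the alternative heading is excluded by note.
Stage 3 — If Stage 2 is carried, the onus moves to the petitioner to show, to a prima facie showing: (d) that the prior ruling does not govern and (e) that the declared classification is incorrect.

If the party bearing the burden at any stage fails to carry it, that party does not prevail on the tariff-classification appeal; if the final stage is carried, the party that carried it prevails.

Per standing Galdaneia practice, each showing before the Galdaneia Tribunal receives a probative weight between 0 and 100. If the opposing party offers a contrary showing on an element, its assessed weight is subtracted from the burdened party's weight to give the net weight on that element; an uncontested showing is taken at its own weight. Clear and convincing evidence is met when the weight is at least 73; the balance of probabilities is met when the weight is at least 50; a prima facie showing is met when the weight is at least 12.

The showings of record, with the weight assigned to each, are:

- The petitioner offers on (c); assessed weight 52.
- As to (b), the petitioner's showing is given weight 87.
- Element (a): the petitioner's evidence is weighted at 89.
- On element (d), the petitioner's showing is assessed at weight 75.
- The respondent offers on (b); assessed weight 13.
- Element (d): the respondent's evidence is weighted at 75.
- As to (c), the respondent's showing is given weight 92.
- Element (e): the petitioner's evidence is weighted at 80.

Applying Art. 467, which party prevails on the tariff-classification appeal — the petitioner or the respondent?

Stage 1 — burden on petitioner; standard: clear and convincing evidence (weight is at least 73).
    (a): 89 ≥ 73 [met]
    (b): 87 − 13 = 74 ≥ 73 [met]
  The petitioner carries Stage 1; the respondent now bears the burden.
Stage 2 — burden on respondent; standard: the balance of probabilities (weight is at least 50).
    (c): 92 − 52 = 40 < 50 [not met]
  Not every element is met, so the respondent fails to carry Stage 2.
The petitioner prevails.

petitioner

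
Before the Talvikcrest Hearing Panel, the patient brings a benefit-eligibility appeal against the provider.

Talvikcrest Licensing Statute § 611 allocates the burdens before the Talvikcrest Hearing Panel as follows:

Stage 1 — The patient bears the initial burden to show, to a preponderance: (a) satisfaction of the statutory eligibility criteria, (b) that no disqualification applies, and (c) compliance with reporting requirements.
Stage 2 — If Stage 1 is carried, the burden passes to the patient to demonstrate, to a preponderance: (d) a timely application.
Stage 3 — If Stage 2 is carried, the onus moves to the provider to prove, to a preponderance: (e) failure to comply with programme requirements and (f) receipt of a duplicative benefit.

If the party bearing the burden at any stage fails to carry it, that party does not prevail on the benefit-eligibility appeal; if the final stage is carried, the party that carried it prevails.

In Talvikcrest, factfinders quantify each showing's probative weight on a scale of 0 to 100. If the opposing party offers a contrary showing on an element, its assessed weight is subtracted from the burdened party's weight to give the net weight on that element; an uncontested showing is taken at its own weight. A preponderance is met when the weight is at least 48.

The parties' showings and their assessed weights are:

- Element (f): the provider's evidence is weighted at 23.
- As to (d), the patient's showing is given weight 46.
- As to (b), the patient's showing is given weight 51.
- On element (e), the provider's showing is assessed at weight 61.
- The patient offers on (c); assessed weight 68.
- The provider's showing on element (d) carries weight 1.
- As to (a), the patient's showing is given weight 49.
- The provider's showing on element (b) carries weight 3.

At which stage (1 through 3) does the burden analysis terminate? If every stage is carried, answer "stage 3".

Stage 1 (patient, a preponderance, weight is at least 48): (a) 49 ≥ 48 — meets; (b) net 51−3=48 ≥ 48 — meets; (c) 68 ≥ 48 — meets.
  Stage 1 carried; the burden remains with the patient.
Stage 2 (patient, a preponderance, weight is at least 48): (d) net 46−1=45 < 48 — fails.
  The patient does not carry Stage 2.
The provider prevails.

stage 2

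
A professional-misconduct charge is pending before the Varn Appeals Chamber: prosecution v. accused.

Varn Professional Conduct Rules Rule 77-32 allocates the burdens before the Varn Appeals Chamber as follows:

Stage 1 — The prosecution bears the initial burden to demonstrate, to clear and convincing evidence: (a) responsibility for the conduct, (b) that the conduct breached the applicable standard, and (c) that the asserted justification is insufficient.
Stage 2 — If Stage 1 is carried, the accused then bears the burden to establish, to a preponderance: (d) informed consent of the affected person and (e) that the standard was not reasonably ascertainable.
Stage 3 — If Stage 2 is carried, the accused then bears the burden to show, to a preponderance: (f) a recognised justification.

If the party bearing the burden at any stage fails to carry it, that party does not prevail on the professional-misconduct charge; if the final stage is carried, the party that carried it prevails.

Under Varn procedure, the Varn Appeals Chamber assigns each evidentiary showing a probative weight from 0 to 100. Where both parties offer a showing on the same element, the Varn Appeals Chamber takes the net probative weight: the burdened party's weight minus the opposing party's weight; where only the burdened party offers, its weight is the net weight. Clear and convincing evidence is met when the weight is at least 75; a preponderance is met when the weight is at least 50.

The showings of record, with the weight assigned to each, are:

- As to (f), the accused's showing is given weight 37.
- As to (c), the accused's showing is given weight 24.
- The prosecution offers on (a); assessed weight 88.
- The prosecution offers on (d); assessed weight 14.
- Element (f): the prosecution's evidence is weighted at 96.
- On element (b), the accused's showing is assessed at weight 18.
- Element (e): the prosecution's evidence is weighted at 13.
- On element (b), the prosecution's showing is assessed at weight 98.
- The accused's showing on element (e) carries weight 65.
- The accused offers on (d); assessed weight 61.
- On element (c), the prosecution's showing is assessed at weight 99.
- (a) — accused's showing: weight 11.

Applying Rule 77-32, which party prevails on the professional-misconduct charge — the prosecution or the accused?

At Stage 1 the prosecution must meet clear and convincing evidence (weight is at least 75): on (a) the weight is 88 less the opposing 11 gives net 77, which does reach 75, so (a) meets the standard; on (b) the weight is 98 less the opposing 18 gives net 80, which does reach 75, so (b) meets the standard; on (c) the weight is 99 less the opposing 24 gives net 75, ≥ 75, so (c) meets the standard.
  Stage 1 carried; the burden shifts to the accused.
At Stage 2 the accused must meet a preponderance (weight is at least 50): on (d) the weight is 61 less the opposing 14 gives net 47, which does not reach 50, so (d) does not meet the standard; on (e) the weight is 65 less the opposing 13 gives net 52, which does reach 50, so (e) meets the standard.
  Not every element is met, so the accused fails to carry Stage 2.
So the prosecution prevails.

prosecution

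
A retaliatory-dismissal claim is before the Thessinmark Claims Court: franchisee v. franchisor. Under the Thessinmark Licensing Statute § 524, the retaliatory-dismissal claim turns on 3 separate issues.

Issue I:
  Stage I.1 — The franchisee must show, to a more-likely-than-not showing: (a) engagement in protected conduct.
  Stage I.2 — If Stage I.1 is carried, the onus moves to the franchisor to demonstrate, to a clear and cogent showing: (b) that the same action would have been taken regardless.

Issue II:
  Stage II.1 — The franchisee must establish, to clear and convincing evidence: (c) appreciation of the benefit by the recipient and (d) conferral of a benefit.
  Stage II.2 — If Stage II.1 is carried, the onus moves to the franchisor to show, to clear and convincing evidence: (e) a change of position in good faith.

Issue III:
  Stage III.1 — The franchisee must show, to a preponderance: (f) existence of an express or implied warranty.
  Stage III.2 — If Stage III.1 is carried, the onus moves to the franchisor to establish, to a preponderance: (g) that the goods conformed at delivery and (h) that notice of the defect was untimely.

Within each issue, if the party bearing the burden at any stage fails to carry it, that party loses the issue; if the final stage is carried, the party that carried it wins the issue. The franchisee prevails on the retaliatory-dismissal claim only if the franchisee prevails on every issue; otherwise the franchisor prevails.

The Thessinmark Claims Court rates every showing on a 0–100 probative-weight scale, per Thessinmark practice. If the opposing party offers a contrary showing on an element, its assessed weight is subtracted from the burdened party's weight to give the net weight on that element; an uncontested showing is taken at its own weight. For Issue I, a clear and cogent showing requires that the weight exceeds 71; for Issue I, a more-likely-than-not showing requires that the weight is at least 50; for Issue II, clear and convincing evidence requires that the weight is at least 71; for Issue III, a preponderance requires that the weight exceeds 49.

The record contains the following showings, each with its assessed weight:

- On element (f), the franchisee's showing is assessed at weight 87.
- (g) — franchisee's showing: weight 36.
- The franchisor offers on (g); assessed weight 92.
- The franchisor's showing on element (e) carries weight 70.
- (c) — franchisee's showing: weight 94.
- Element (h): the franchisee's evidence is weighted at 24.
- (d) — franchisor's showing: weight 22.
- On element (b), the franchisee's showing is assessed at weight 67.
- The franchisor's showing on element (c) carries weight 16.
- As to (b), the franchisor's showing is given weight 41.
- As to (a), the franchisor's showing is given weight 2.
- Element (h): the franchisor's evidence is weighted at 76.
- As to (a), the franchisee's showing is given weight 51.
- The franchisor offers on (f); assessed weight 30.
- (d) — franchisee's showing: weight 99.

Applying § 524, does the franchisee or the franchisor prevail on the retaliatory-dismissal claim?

franchisor

— Issue I —
At Stage I.1 the franchisee must meet a more-likely-than-not showing (weight is at least 50): on (a) the weight is 51 less the opposing 2 gives net 49, < 50, so (a) does not meet the standard.
  The franchisee does not carry Stage I.1.
The analysis ends at Stage I.1; the franchisor prevails on this issue.
— Issue II —
Stage II.1 — burden on franchisee; standard: clear and convincing evidence (weight is at least 71).
    (c): 94 − 16 = 78 ≥ 71 [met]
    (d): 99 − 22 = 77 ≥ 71 [met]
  All elements met. The burden passes to the franchisor.
Stage II.2 — burden on franchisor; standard: clear and convincing evidence (weight is at least 71).
    (e): 70 < 71 [not met]
  The franchisor does not carry Stage II.2.
So the franchisee prevails on this issue.
— Issue III —
At Stage III.1 the franchisee must meet a preponderance (weight exceeds 49): on (f) the weight is 87 less the opposing 30 gives net 57, > 49, so (f) meets the standard.
  Stage III.1 carried; the burden shifts to the franchisor.
At Stage III.2 the franchisor must meet a preponderance (weight exceeds 49): on (g) the weight is 92 less the opposing 36 gives net 56, which does exceed 49, so (g) meets the standard; on (h) the weight is 76 less the opposing 24 gives net 52, which does exceed 49, so (h) meets the standard.
  The franchisor carries the last stage.
With every stage satisfied, the franchisor prevails on this issue.
Per-issue: Issue I → franchisor; Issue II → franchisee; Issue III → franchisor. The franchisee must prevail on every issue; overall, the franchisor prevails.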